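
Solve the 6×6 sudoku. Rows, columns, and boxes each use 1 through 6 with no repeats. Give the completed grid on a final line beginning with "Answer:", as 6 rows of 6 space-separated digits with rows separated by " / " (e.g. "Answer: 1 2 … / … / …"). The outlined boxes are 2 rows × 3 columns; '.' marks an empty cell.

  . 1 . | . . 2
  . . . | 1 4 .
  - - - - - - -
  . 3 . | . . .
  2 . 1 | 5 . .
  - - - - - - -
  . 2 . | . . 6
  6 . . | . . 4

Step 1. [r5c4∈{3}] r5c4 is down to just 3, so r5c4=3.
Step 2. [r2c6∈{3,5}] r2c6 is the only open cell in col 6 admitting 5, so r2c6=5.
Step 3. [r1c5∈{3,6}] 3 has one home in box 2: r1c5 ⇒ r1c5=3.
Step 4. [r3c4∈{2,4,6}] 4 has one home in col 4: r3c4, so r3c4=4.
Step 5. [r6c2∈{5}] r6c2 has the single candidate 5, so r6c2=5.
Step 6. [r6c5∈{1,2}] across row 6, 1 lands solely at r6c5. So r6c5=1.
Step 7. [r2c2∈{6}] r2c2's peers cover all but 6, so r2c2=6.
Step 8. [r3c3∈{5,6}] r3c3 is the only open cell in col 3 admitting 6. So r3c3=6.
Step 9. [r1c3∈{4,5}] col 3 places 5 nowhere but r1c3, so r1c3=5.
Step 10. [r5c3∈{4}] r5c3 has the single candidate 4. So r5c3=4.
Step 11. [r2c1∈{3}] r2c1 is down to just 3. So r2c1=3.
Step 12. [r3c5∈{2}] only 2 remains possible at r3c5, so r3c5=2.
Step 13. [r4c5∈{6}] r4c5's peers cover all but 6 ⇒ r4c5=6.
Step 14. [r5c5∈{5}] r5c5 has the single candidate 5 ⇒ r5c5=5.
Step 15. [r5c1∈{1}] nothing but 1 survives at r5c1. So r5c1=1.
Step 16. [r6c4∈{2}] r6c4 is down to just 2, so r6c4=2.
Step 17. [r6c3∈{3}] nothing but 3 survives at r6c3 ⇒ r6c3=3.
Step 18. [r1c1∈{4}] r1c1 has the single candidate 4 ⇒ r1c1=4.
Step 19. [r4c6∈{3}] r4c6's peers cover all but 3, so r4c6=3.
Step 20. [r3c1∈{5}] r3c1's peers cover all but 5. So r3c1=5.
Step 21. [r3c6∈{1}] r3c6's peers cover all but 1, so r3c6=1.
Step 22. [r4c2∈{4}] nothing but 4 survives at r4c2 ⇒ r4c2=4.
Step 23. [r1c4∈{6}] nothing but 6 survives at r1c4. So r1c4=6.
Step 24. [r2c3∈{2}] r2c3 has the single candidate 2, so r2c3=2.

Answer: 4 1 5 6 3 2 / 3 6 2 1 4 5 / 5 3 6 4 2 1 / 2 4 1 5 6 3 / 1 2 4 3 5 6 / 6 5 3 2 1 4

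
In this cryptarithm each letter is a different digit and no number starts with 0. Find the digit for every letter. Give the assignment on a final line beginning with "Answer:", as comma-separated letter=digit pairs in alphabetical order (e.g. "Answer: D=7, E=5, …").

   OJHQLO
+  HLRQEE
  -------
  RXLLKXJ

Step 1. [col 1: O + E ≡ J (mod 10)] J=0 is one option consistent with column 1 (O + E ≡ J (mod 10), carry-in 0) — take it ⇒ J=0.
Step 2. [col 1: O + E ≡ J (mod 10)] no forcing yet in column 1 (carry-in 0); E=4 is free and consistent — try it, so E=4.
Step 3. [R] adding two 6-digit numbers gives at most 6+1 digits, and here it does — R is that final carry and must be 1. So R=1.
Step 4. [col 1: O + E ≡ J (mod 10)] from column 1 (E=4, J=0, carry-in 0, digits 0,1,4 already taken and all letters distinct): O must equal 6. So O=6.
Step 5. [col 2: L + E ≡ X (mod 10)] column 2 (L + E ≡ X (mod 10), carry-in 1) doesn't pin L yet; pick L=8 and continue, so L=8.
Step 6. [col 2: L + E ≡ X (mod 10)] column 2: given L=8, E=4, carry-in 1, and digits 0,1,4,6,8 already taken and all letters distinct, L+E≡X (mod 10) forces X=3, so X=3.
Step 7. [col 3: Q + Q ≡ K (mod 10)] column 3 reads Q+Q+carry(1)=K with nothing yet; with digits 0,1,3,4,6,8 already taken and all letters distinct, the only value for K is 5 ⇒ K=5.
Step 8. [col 3: Q + Q ≡ K (mod 10)] several values work for Q in column 3 (Q + Q ≡ K (mod 10), carry-in 1); try Q=2 ⇒ Q=2.
Step 9. [col 4: H + R ≡ L (mod 10)] column 4: given R=1, L=8, carry-in 0, and digits 0,1,2,3,4,5,6,8 already taken and all letters distinct, H+R≡L (mod 10) forces H=7. So H=7.

Answer: E=4, H=7, J=0, K=5, L=8, O=6, Q=2, R=1, X=3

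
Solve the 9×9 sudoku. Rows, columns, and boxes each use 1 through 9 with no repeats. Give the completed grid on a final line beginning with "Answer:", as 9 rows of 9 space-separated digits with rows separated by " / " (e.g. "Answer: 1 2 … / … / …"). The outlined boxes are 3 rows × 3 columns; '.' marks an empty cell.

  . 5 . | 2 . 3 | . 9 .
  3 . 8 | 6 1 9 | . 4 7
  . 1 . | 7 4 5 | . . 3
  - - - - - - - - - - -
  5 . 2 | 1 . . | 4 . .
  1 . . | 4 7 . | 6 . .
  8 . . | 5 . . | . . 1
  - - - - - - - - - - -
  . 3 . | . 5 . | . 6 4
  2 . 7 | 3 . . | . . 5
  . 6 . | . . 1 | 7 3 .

Step 1. [r7c1∈{9}] nothing but 9 survives at r7c1 ⇒ r7c1=9.
Step 2. [r6c3∈{3,4,6,9}] box 4 places 6 nowhere but r6c3. So r6c3=6.
Step 3. [r7c4∈{8}] r7c4's peers cover all but 8. So r7c4=8.
Step 4. [r9c9∈{2,8,9}] 8 has one home in row 9: r9c9 ⇒ r9c9=8.
Step 5. [r5c9∈{2,9}] col 9 places 2 nowhere but r5c9 ⇒ r5c9=2.
Step 6. [r4c5∈{3,6,8,9}] in row 4, 3 fits only at r4c5 ⇒ r4c5=3.
Step 7. [r6c5∈{2,9}] box 5 places 9 nowhere but r6c5 ⇒ r6c5=9.
Step 8. [r7c7∈{1,2}] across box 9, 2 lands solely at r7c7. So r7c7=2.
Step 9. [r9c1∈{4}] nothing but 4 survives at r9c1. So r9c1=4.
Step 10. [r5c2∈{9}] nothing but 9 survives at r5c2. So r5c2=9.
Step 11. [r3c7∈{8}] r3c7's peers cover all but 8. So r3c7=8.
Step 12. [r6c8∈{7}] r6c8 is down to just 7. So r6c8=7.
Step 13. [r4c8∈{8}] r4c8's peers cover all but 8, so r4c8=8.
Step 14. [r8c8∈{1}] only 1 remains possible at r8c8. So r8c8=1.
Step 15. [r1c9∈{6}] r1c9 is down to just 6, so r1c9=6.
Step 16. [r8c6∈{4,6}] in row 8, 4 fits only at r8c6. So r8c6=4.
Step 17. [r6c6∈{2}] r6c6 is down to just 2 ⇒ r6c6=2.
Step 18. [r1c3∈{4}] r1c3 has the single candidate 4. So r1c3=4.
Step 19. [r8c2∈{8}] r8c2's peers cover all but 8 ⇒ r8c2=8.
Step 20. [r7c6∈{7}] r7c6's peers cover all but 7. So r7c6=7.
Step 21. [r9c3∈{5}] nothing but 5 survives at r9c3 ⇒ r9c3=5.
Step 22. [r4c9∈{9}] r4c9 has the single candidate 9 ⇒ r4c9=9.
Step 23. [r7c3∈{1}] r7c3 has the single candidate 1. So r7c3=1.
Step 24. [r5c6∈{8}] nothing but 8 survives at r5c6 ⇒ r5c6=8.
Step 25. [r4c2∈{7}] r4c2's peers cover all but 7. So r4c2=7.
Step 26. [r5c3∈{3}] r5c3's peers cover all but 3. So r5c3=3.
Step 27. [r1c7∈{1}] only 1 remains possible at r1c7, so r1c7=1.
Step 28. [r1c1∈{7}] nothing but 7 survives at r1c1. So r1c1=7.
Step 29. [r2c2∈{2}] r2c2 is down to just 2 ⇒ r2c2=2.
Step 30. [r3c8∈{2}] nothing but 2 survives at r3c8. So r3c8=2.
Step 31. [r9c4∈{9}] nothing but 9 survives at r9c4 ⇒ r9c4=9.
Step 32. [r6c2∈{4}] only 4 remains possible at r6c2, so r6c2=4.
Step 33. [r8c7∈{9}] r8c7 has the single candidate 9, so r8c7=9.
Step 34. [r1c5∈{8}] nothing but 8 survives at r1c5, so r1c5=8.
Step 35. [r3c3∈{9}] r3c3 has the single candidate 9 ⇒ r3c3=9.
Step 36. [r9c5∈{2}] nothing but 2 survives at r9c5 ⇒ r9c5=2.
Step 37. [r3c1∈{6}] r3c1's peers cover all but 6, so r3c1=6.
Step 38. [r4c6∈{6}] r4c6 has the single candidate 6. So r4c6=6.
Step 39. [r6c7∈{3}] r6c7 has the single candidate 3, so r6c7=3.
Step 40. [r2c7∈{5}] r2c7 is down to just 5, so r2c7=5.
Step 41. [r5c8∈{5}] only 5 remains possible at r5c8. So r5c8=5.
Step 42. [r8c5∈{6}] r8c5's peers cover all but 6 ⇒ r8c5=6.

Answer: 7 5 4 2 8 3 1 9 6 / 3 2 8 6 1 9 5 4 7 / 6 1 9 7 4 5 8 2 3 / 5 7 2 1 3 6 4 8 9 / 1 9 3 4 7 8 6 5 2 / 8 4 6 5 9 2 3 7 1 / 9 3 1 8 5 7 2 6 4 / 2 8 7 3 6 4 9 1 5 / 4 6 5 9 2 1 7 3 8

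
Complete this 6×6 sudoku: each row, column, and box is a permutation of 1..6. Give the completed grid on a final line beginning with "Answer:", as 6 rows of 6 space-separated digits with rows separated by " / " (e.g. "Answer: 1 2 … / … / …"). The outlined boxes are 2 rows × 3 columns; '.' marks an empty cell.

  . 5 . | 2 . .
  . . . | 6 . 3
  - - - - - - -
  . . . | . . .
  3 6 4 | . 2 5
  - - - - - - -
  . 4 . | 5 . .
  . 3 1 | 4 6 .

Step 1. [r2c3∈{2}] only 2 remains possible at r2c3, so r2c3=2.
Step 2. [r2c2∈{1}] only 1 remains possible at r2c2 ⇒ r2c2=1.
Step 3. [r3c1∈{1,2,5}] across col 1, 1 lands solely at r3c1. So r3c1=1.
Step 4. [r2c1∈{4}] r2c1 is down to just 4, so r2c1=4.
Step 5. [r5c3∈{6}] r5c3 is down to just 6 ⇒ r5c3=6.
Step 6. [r6c6∈{2}] r6c6's peers cover all but 2, so r6c6=2.
Step 7. [r5c5∈{1,3}] in row 5, 3 fits only at r5c5, so r5c5=3.
Step 8. [r3c5∈{4}] r3c5's peers cover all but 4 ⇒ r3c5=4.
Step 9. [r1c6∈{1,4}] r1c6 is the only open cell in row 1 admitting 4. So r1c6=4.
Step 10. [r5c6∈{1}] r5c6 has the single candidate 1 ⇒ r5c6=1.
Step 11. [r3c3∈{5}] nothing but 5 survives at r3c3 ⇒ r3c3=5.
Step 12. [r4c4∈{1}] nothing but 1 survives at r4c4. So r4c4=1.
Step 13. [r3c6∈{6}] r3c6 has the single candidate 6 ⇒ r3c6=6.
Step 14. [r3c2∈{2}] only 2 remains possible at r3c2, so r3c2=2.
Step 15. [r2c5∈{5}] r2c5 has the single candidate 5, so r2c5=5.
Step 16. [r6c1∈{5}] r6c1 is down to just 5 ⇒ r6c1=5.
Step 17. [r1c3∈{3}] only 3 remains possible at r1c3, so r1c3=3.
Step 18. [r5c1∈{2}] only 2 remains possible at r5c1, so r5c1=2.
Step 19. [r1c5∈{1}] r1c5's peers cover all but 1, so r1c5=1.
Step 20. [r1c1∈{6}] r1c1 has the single candidate 6 ⇒ r1c1=6.
Step 21. [r3c4∈{3}] only 3 remains possible at r3c4 ⇒ r3c4=3.

Answer: 6 5 3 2 1 4 / 4 1 2 6 5 3 / 1 2 5 3 4 6 / 3 6 4 1 2 5 / 2 4 6 5 3 1 / 5 3 1 4 6 2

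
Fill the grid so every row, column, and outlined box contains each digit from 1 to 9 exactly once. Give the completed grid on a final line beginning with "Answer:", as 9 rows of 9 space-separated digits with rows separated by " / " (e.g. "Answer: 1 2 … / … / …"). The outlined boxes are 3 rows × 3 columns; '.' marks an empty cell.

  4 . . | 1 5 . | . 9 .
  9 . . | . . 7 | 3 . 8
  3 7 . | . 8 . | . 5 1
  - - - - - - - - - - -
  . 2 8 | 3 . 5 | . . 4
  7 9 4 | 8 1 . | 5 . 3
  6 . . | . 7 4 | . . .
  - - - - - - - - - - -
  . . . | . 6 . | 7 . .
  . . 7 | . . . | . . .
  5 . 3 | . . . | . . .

Step 1. [r8c5∈{2,3,4,9}] 3 has one home in col 5: r8c5. So r8c5=3.
Step 2. [r4c1∈{1}] nothing but 1 survives at r4c1 ⇒ r4c1=1.
Step 3. [r7c3∈{1,2,9}] r7c3 is the only open cell in col 3 admitting 9 ⇒ r7c3=9.
Step 4. [r7c8∈{1,2,3,4,8}] across row 7, 3 lands solely at r7c8, so r7c8=3.
Step 5. [r1c2∈{6,8}] 8 has one home in row 1: r1c2 ⇒ r1c2=8.
Step 6. [r2c3∈{1,2,5,6}] r2c3 is the only open cell in col 3 admitting 1. So r2c3=1.
Step 7. [r5c6∈{2,6}] 6 has one home in box 5: r5c6. So r5c6=6.
Step 8. [r6c4∈{2,9}] 2 has one home in box 5: r6c4 ⇒ r6c4=2.
Step 9. [r6c9∈{9}] only 9 remains possible at r6c9 ⇒ r6c9=9.
Step 10. [r4c7∈{6}] r4c7 is down to just 6. So r4c7=6.
Step 11. [r1c7∈{2}] only 2 remains possible at r1c7. So r1c7=2.
Step 12. [r3c7∈{4}] r3c7's peers cover all but 4, so r3c7=4.
Step 13. [r2c8∈{6}] r2c8 has the single candidate 6 ⇒ r2c8=6.
Step 14. [r2c4∈{4}] r2c4 has the single candidate 4, so r2c4=4.
Step 15. [r9c5∈{2,4,9}] col 5 places 4 nowhere but r9c5. So r9c5=4.
Step 16. [r8c8∈{1,2,4,8}] across col 8, 4 lands solely at r8c8, so r8c8=4.
Step 17. [r3c3∈{2,6}] col 3 places 2 nowhere but r3c3. So r3c3=2.
Step 18. [r3c6∈{9}] nothing but 9 survives at r3c6. So r3c6=9.
Step 19. [r7c4∈{5}] r7c4 has the single candidate 5. So r7c4=5.
Step 20. [r7c9∈{2}] nothing but 2 survives at r7c9 ⇒ r7c9=2.
Step 21. [r9c6∈{1,2,8}] 2 has one home in row 9: r9c6. So r9c6=2.
Step 22. [r9c9∈{6}] only 6 remains possible at r9c9, so r9c9=6.
Step 23. [r9c2∈{1}] r9c2 has the single candidate 1 ⇒ r9c2=1.
Step 24. [r8c7∈{1,8,9}] r8c7 is the only open cell in box 9 admitting 1. So r8c7=1.
Step 25. [r8c6∈{8}] only 8 remains possible at r8c6 ⇒ r8c6=8.
Step 26. [r9c8∈{8}] r9c8 is down to just 8 ⇒ r9c8=8.
Step 27. [r6c2∈{3,5}] r6c2 is the only open cell in row 6 admitting 3 ⇒ r6c2=3.
Step 28. [r9c4∈{7,9}] 7 has one home in row 9: r9c4, so r9c4=7.
Step 29. [r8c4∈{9}] r8c4 is down to just 9, so r8c4=9.
Step 30. [r4c8∈{7}] r4c8 is down to just 7. So r4c8=7.
Step 31. [r7c1∈{8}] only 8 remains possible at r7c1. So r7c1=8.
Step 32. [r6c7∈{8}] nothing but 8 survives at r6c7 ⇒ r6c7=8.
Step 33. [r1c3∈{6}] only 6 remains possible at r1c3 ⇒ r1c3=6.
Step 34. [r8c9∈{5}] nothing but 5 survives at r8c9, so r8c9=5.
Step 35. [r7c6∈{1}] r7c6 is down to just 1, so r7c6=1.
Step 36. [r7c2∈{4}] r7c2 is down to just 4. So r7c2=4.
Step 37. [r8c2∈{6}] r8c2 is down to just 6. So r8c2=6.
Step 38. [r3c4∈{6}] r3c4's peers cover all but 6, so r3c4=6.
Step 39. [r4c5∈{9}] r4c5 has the single candidate 9 ⇒ r4c5=9.
Step 40. [r2c2∈{5}] r2c2 is down to just 5 ⇒ r2c2=5.
Step 41. [r6c3∈{5}] nothing but 5 survives at r6c3, so r6c3=5.
Step 42. [r9c7∈{9}] r9c7's peers cover all but 9, so r9c7=9.
Step 43. [r1c9∈{7}] only 7 remains possible at r1c9 ⇒ r1c9=7.
Step 44. [r2c5∈{2}] r2c5 is down to just 2, so r2c5=2.
Step 45. [r6c8∈{1}] only 1 remains possible at r6c8, so r6c8=1.
Step 46. [r5c8∈{2}] r5c8's peers cover all but 2, so r5c8=2.
Step 47. [r8c1∈{2}] r8c1 is down to just 2. So r8c1=2.
Step 48. [r1c6∈{3}] nothing but 3 survives at r1c6, so r1c6=3.

Answer: 4 8 6 1 5 3 2 9 7 / 9 5 1 4 2 7 3 6 8 / 3 7 2 6 8 9 4 5 1 / 1 2 8 3 9 5 6 7 4 / 7 9 4 8 1 6 5 2 3 / 6 3 5 2 7 4 8 1 9 / 8 4 9 5 6 1 7 3 2 / 2 6 7 9 3 8 1 4 5 / 5 1 3 7 4 2 9 8 6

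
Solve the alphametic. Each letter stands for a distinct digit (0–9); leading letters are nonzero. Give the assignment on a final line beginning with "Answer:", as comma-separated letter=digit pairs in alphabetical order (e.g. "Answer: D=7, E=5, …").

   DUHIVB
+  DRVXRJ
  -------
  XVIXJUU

Step 1. [col 1: B + J ≡ U (mod 10)] column 1 (B + J ≡ U (mod 10), carry-in 0) doesn't pin J yet; pick J=5 and continue, so J=5.
Step 2. [col 1: B + J ≡ U (mod 10)] column 1 (B + J ≡ U (mod 10), carry-in 0) doesn't pin B yet; pick B=8 and continue. So B=8.
Step 3. [X] the sum has 7 digits but both addends have 6; that extra leading digit X is the final carry, namely 1. So X=1.
Step 4. [col 1: B + J ≡ U (mod 10)] column 1: given B=8, J=5, carry-in 0, and digits 1,5,8 already taken and all letters distinct, B+J≡U (mod 10) forces U=3 ⇒ U=3.
Step 5. [col 2: V + R ≡ U (mod 10)] no forcing yet in column 2 (carry-in 1); R=0 is free and consistent — try it, so R=0.
Step 6. [col 2: V + R ≡ U (mod 10)] from column 2 (R=0, U=3, carry-in 1, digits 0,1,3,5,8 already taken and all letters distinct): V must equal 2, so V=2.
Step 7. [col 3: I + X ≡ J (mod 10)] in column 3 we have I+X≡J with carry-in 0; given X=1, J=5 and digits 0,1,2,3,5,8 already taken and all letters distinct, that pins I to 4. So I=4.
Step 8. [col 4: H + V ≡ X (mod 10)] from column 4 (V=2, X=1, carry-in 0, digits 0,1,2,3,4,5,8 already taken and all letters distinct): H must equal 9 ⇒ H=9.
Step 9. [col 6: D + D ≡ V (mod 10)] column 6: given V=2, carry-in 0, and digits 0,1,2,3,4,5,8,9 already taken and all letters distinct, D+D≡V (mod 10) forces D=6 ⇒ D=6.

Answer: B=8, D=6, H=9, I=4, J=5, R=0, U=3, V=2, X=1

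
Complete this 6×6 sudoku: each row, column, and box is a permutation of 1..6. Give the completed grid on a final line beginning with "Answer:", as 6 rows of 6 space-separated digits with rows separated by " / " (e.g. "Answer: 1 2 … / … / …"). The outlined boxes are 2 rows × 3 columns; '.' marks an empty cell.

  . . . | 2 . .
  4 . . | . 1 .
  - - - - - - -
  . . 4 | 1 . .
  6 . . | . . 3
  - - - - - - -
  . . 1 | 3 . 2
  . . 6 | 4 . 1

Step 1. [r6c5∈{5}] r6c5 has the single candidate 5. So r6c5=5.
Step 2. [r1c5∈{3,4,6}] r1c5 is the only open cell in col 5 admitting 3. So r1c5=3.
Step 3. [r1c3∈{5}] r1c3 is down to just 5 ⇒ r1c3=5.
Step 4. [r4c3∈{2}] r4c3's peers cover all but 2. So r4c3=2.
Step 5. [r2c4∈{5,6}] col 4 places 6 nowhere but r2c4 ⇒ r2c4=6.
Step 6. [r4c4∈{5}] r4c4 is down to just 5 ⇒ r4c4=5.
Step 7. [r6c1∈{2,3}] 2 has one home in col 1: r6c1. So r6c1=2.
Step 8. [r5c1∈{5}] only 5 remains possible at r5c1 ⇒ r5c1=5.
Step 9. [r6c2∈{3}] nothing but 3 survives at r6c2, so r6c2=3.
Step 10. [r5c5∈{6}] r5c5 has the single candidate 6 ⇒ r5c5=6.
Step 11. [r1c1∈{1}] r1c1 is down to just 1. So r1c1=1.
Step 12. [r3c2∈{5}] r3c2 has the single candidate 5 ⇒ r3c2=5.
Step 13. [r3c6∈{6}] nothing but 6 survives at r3c6 ⇒ r3c6=6.
Step 14. [r4c5∈{4}] nothing but 4 survives at r4c5, so r4c5=4.
Step 15. [r4c2∈{1}] only 1 remains possible at r4c2. So r4c2=1.
Step 16. [r3c5∈{2}] r3c5 is down to just 2, so r3c5=2.
Step 17. [r3c1∈{3}] only 3 remains possible at r3c1, so r3c1=3.
Step 18. [r2c6∈{5}] r2c6 has the single candidate 5, so r2c6=5.
Step 19. [r1c2∈{6}] r1c2 has the single candidate 6. So r1c2=6.
Step 20. [r1c6∈{4}] r1c6 has the single candidate 4. So r1c6=4.
Step 21. [r2c2∈{2}] r2c2's peers cover all but 2. So r2c2=2.
Step 22. [r2c3∈{3}] nothing but 3 survives at r2c3 ⇒ r2c3=3.
Step 23. [r5c2∈{4}] r5c2's peers cover all but 4, so r5c2=4.

Answer: 1 6 5 2 3 4 / 4 2 3 6 1 5 / 3 5 4 1 2 6 / 6 1 2 5 4 3 / 5 4 1 3 6 2 / 2 3 6 4 5 1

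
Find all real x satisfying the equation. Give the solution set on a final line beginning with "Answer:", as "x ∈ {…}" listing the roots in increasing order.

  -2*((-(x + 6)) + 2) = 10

Step 1. [-2*((-(x + 6)) + 2) = 10] -2·(inner) — divide through by -2 ⇒ div: (-(x + 6)) + 2 = -5.
Step 2. [(-(x + 6)) + 2 = -5] peel the +2: subtract 2 from each side. So sub: -(x + 6) = -7.
Step 3. [-(x + 6) = -7] LHS negated; negate both sides, so neg: x + 6 = 7.
Step 4. [x + 6 = 7] peel the +6: subtract 6 from each side, so sub: x = 1.

Answer: x ∈ {1}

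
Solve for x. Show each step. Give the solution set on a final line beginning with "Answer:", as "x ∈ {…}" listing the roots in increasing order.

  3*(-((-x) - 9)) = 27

Step 1. [3*(-((-x) - 9)) = 27] 3 out front; divide by 3. So div: -((-x) - 9) = 9.
Step 2. [-((-x) - 9) = 9] flip signs both sides. So neg: (-x) - 9 = -9.
Step 3. [(-x) - 9 = -9] add 9: x sits inside (… - 9) ⇒ sub: -x = 0.
Step 4. [-x = 0] leading − — multiply by −1 ⇒ neg: x = 0.

Answer: x ∈ {0}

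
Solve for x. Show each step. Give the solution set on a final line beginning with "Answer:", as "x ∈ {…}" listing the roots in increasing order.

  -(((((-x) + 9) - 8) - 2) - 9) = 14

Step 1. [-(((((-x) + 9) - 8) - 2) - 9) = 14] LHS negated; negate both sides ⇒ neg: ((((-x) + 9) - 8) - 2) - 9 = -14.
Step 2. [((((-x) + 9) - 8) - 2) - 9 = -14] add 9: x sits inside (… - 9), so sub: (((-x) + 9) - 8) - 2 = -5.
Step 3. [(((-x) + 9) - 8) - 2 = -5] peel the -2: add 2 from each side, so sub: ((-x) + 9) - 8 = -3.
Step 4. [((-x) + 9) - 8 = -3] -8 is outermost — add 8 both sides ⇒ sub: (-x) + 9 = 5.
Step 5. [(-x) + 9 = 5] subtract 9: x sits inside (… + 9), so sub: -x = -4.
Step 6. [-x = -4] flip signs both sides, so neg: x = 4.

Answer: x ∈ {4}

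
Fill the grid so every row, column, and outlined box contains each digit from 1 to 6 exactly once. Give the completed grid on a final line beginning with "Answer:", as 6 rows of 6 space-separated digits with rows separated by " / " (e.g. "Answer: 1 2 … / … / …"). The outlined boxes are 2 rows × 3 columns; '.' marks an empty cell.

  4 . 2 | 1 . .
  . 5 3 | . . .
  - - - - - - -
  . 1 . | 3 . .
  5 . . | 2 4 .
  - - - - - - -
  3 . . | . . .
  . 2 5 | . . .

Step 1. [r4c3∈{6}] r4c3 is down to just 6 ⇒ r4c3=6.
Step 2. [r5c4∈{4,5,6}] col 4 places 5 nowhere but r5c4. So r5c4=5.
Step 3. [r1c2∈{6}] nothing but 6 survives at r1c2 ⇒ r1c2=6.
Step 4. [r6c1∈{1,6}] r6c1 is the only open cell in col 1 admitting 6. So r6c1=6.
Step 5. [r6c4∈{4}] nothing but 4 survives at r6c4. So r6c4=4.
Step 6. [r5c3∈{1,4}] across col 3, 1 lands solely at r5c3 ⇒ r5c3=1.
Step 7. [r2c4∈{6}] r2c4 has the single candidate 6, so r2c4=6.
Step 8. [r2c5∈{2}] only 2 remains possible at r2c5 ⇒ r2c5=2.
Step 9. [r6c5∈{1,3}] in col 5, 1 fits only at r6c5 ⇒ r6c5=1.
Step 10. [r5c5∈{6}] r5c5's peers cover all but 6 ⇒ r5c5=6.
Step 11. [r1c5∈{3,5}] 3 has one home in col 5: r1c5 ⇒ r1c5=3.
Step 12. [r3c5∈{5}] r3c5 is down to just 5 ⇒ r3c5=5.
Step 13. [r3c3∈{4}] r3c3's peers cover all but 4, so r3c3=4.
Step 14. [r3c1∈{2}] only 2 remains possible at r3c1. So r3c1=2.
Step 15. [r2c6∈{4}] r2c6's peers cover all but 4. So r2c6=4.
Step 16. [r2c1∈{1}] only 1 remains possible at r2c1 ⇒ r2c1=1.
Step 17. [r6c6∈{3}] r6c6 is down to just 3 ⇒ r6c6=3.
Step 18. [r5c2∈{4}] nothing but 4 survives at r5c2, so r5c2=4.
Step 19. [r5c6∈{2}] nothing but 2 survives at r5c6. So r5c6=2.
Step 20. [r4c2∈{3}] r4c2 has the single candidate 3, so r4c2=3.
Step 21. [r3c6∈{6}] r3c6 has the single candidate 6 ⇒ r3c6=6.
Step 22. [r4c6∈{1}] nothing but 1 survives at r4c6, so r4c6=1.
Step 23. [r1c6∈{5}] r1c6's peers cover all but 5. So r1c6=5.

Answer: 4 6 2 1 3 5 / 1 5 3 6 2 4 / 2 1 4 3 5 6 / 5 3 6 2 4 1 / 3 4 1 5 6 2 / 6 2 5 4 1 3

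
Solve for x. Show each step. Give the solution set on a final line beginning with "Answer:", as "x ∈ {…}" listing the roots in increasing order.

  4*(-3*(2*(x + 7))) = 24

Step 1. [4*(-3*(2*(x + 7))) = 24] 4·(inner) — divide through by 4. So div: -3*(2*(x + 7)) = 6.
Step 2. [-3*(2*(x + 7)) = 6] leading coefficient -3: divide by -3. So div: 2*(x + 7) = -2.
Step 3. [2*(x + 7) = -2] 2·(inner) — divide through by 2 ⇒ div: x + 7 = -1.
Step 4. [x + 7 = -1] 7 comes off first (subtract 7) ⇒ sub: x = -8.

Answer: x ∈ {-8}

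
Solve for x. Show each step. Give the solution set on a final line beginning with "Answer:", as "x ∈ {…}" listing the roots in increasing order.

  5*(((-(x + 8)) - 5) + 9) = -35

Step 1. [5*(((-(x + 8)) - 5) + 9) = -35] 5·(inner) — divide through by 5, so div: ((-(x + 8)) - 5) + 9 = -7.
Step 2. [((-(x + 8)) - 5) + 9 = -7] peel the +9: subtract 9 from each side. So sub: (-(x + 8)) - 5 = -16.
Step 3. [(-(x + 8)) - 5 = -16] the outer -5 inverts by adding 5 ⇒ sub: -(x + 8) = -11.
Step 4. [-(x + 8) = -11] leading − — multiply by −1, so neg: x + 8 = 11.
Step 5. [x + 8 = 11] the outer +8 inverts by subtracting 8, so sub: x = 3.

Answer: x ∈ {3}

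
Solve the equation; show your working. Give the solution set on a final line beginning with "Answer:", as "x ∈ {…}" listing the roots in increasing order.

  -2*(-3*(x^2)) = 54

Step 1. [-2*(-3*(x^2)) = 54] -2·(inner) — divide through by -2, so div: -3*(x^2) = -27.
Step 2. [-3*(x^2) = -27] -3·(inner) — divide through by -3, so div: x^2 = 9.
Step 3. [x^2 = 9] LHS squared, RHS 9 ≥ 0: apply √ (±), so sqrt: x = 3 or -3.

Answer: x ∈ {-3, 3}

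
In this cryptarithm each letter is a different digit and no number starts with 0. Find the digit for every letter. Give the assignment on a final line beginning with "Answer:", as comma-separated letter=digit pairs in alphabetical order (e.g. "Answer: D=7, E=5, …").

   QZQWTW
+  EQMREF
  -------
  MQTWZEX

Step 1. [col 1: W + F ≡ X (mod 10)] F=4 is one option consistent with column 1 (W + F ≡ X (mod 10), carry-in 0) — take it. So F=4.
Step 2. [col 1: W + F ≡ X (mod 10)] W=3 is one option consistent with column 1 (W + F ≡ X (mod 10), carry-in 0) — take it. So W=3.
Step 3. [M] the sum has 7 digits but both addends have 6; that extra leading digit M is the final carry, namely 1, so M=1.
Step 4. [col 1: W + F ≡ X (mod 10)] in column 1 we have W+F≡X with carry-in 0; given W=3, F=4 and digits 1,3,4 already taken and all letters distinct, that pins X to 7, so X=7.
Step 5. [col 2: T + E ≡ E (mod 10)] column 2 reads T+E+carry(0)=E with nothing yet; with digits 1,3,4,7 already taken and all letters distinct, the only value for T is 0. So T=0.
Step 6. [col 2: T + E ≡ E (mod 10)] column 2 (T + E ≡ E (mod 10), carry-in 0) doesn't pin E yet; pick E=9 and continue, so E=9.
Step 7. [col 3: W + R ≡ Z (mod 10)] Z=8 is one option consistent with column 3 (W + R ≡ Z (mod 10), carry-in 0) — take it ⇒ Z=8.
Step 8. [col 3: W + R ≡ Z (mod 10)] in column 3 we have W+R≡Z with carry-in 0; given W=3, Z=8 and digits 0,1,3,4,7,8,9 already taken and all letters distinct, that pins R to 5 ⇒ R=5.
Step 9. [col 4: Q + M ≡ W (mod 10)] column 4 reads Q+M+carry(0)=W with M=1, W=3; with digits 0,1,3,4,5,7,8,9 already taken and all letters distinct, the only value for Q is 2. So Q=2.

Answer: E=9, F=4, M=1, Q=2, R=5, T=0, W=3, X=7, Z=8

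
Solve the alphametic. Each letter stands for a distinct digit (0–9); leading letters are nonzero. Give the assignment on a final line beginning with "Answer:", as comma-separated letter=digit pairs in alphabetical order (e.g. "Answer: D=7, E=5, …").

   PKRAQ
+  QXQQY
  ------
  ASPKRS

Step 1. [col 1: Q + Y ≡ S (mod 10)] several values work for S in column 1 (Q + Y ≡ S (mod 10), carry-in 0); try S=0, so S=0.
Step 2. [col 1: Q + Y ≡ S (mod 10)] several values work for Q in column 1 (Q + Y ≡ S (mod 10), carry-in 0); try Q=7. So Q=7.
Step 3. [col 1: Q + Y ≡ S (mod 10)] from column 1 (Q=7, S=0, carry-in 0, digits 0,7 already taken and all letters distinct): Y must equal 3, so Y=3.
Step 4. [col 2: A + Q ≡ R (mod 10)] column 2 (A + Q ≡ R (mod 10), carry-in 1) doesn't pin R yet; pick R=9 and continue. So R=9.
Step 5. [col 2: A + Q ≡ R (mod 10)] column 2: given Q=7, R=9, carry-in 1, and digits 0,3,7,9 already taken and all letters distinct, A+Q≡R (mod 10) forces A=1 ⇒ A=1.
Step 6. [col 3: R + Q ≡ K (mod 10)] column 3 reads R+Q+carry(0)=K with R=9, Q=7; with digits 0,1,3,7,9 already taken and all letters distinct, the only value for K is 6 ⇒ K=6.
Step 7. [col 4: K + X ≡ P (mod 10)] no forcing yet in column 4 (carry-in 1); P=2 is free and consistent — try it ⇒ P=2.
Step 8. [col 4: K + X ≡ P (mod 10)] from column 4 (K=6, P=2, carry-in 1, digits 0,1,2,3,6,7,9 already taken and all letters distinct): X must equal 5. So X=5.

Answer: A=1, K=6, P=2, Q=7, R=9, S=0, X=5, Y=3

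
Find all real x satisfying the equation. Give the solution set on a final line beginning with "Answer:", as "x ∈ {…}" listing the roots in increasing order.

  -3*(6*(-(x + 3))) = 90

Step 1. [-3*(6*(-(x + 3))) = 90] -3·(inner) — divide through by -3, so div: 6*(-(x + 3)) = -30.
Step 2. [6*(-(x + 3)) = -30] 6·(inner) — divide through by 6. So div: -(x + 3) = -5.
Step 3. [-(x + 3) = -5] leading − — multiply by −1 ⇒ neg: x + 3 = 5.
Step 4. [x + 3 = 5] +3 is outermost — subtract 3 both sides ⇒ sub: x = 2.

Answer: x ∈ {2}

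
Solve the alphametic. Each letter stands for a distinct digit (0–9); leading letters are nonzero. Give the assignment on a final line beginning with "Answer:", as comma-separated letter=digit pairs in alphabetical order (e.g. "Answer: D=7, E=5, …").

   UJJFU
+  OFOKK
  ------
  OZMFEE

Step 1. [col 1: U + K ≡ E (mod 10)] no forcing yet in column 1 (carry-in 0); K=6 is free and consistent — try it ⇒ K=6.
Step 2. [O] the sum has 6 digits but both addends have 5; that extra leading digit O is the final carry, namely 1 ⇒ O=1.
Step 3. [col 1: U + K ≡ E (mod 10)] no forcing yet in column 1 (carry-in 0); U=8 is free and consistent — try it ⇒ U=8.
Step 4. [col 1: U + K ≡ E (mod 10)] in column 1 we have U+K≡E with carry-in 0; given U=8, K=6 and digits 1,6,8 already taken and all letters distinct, that pins E to 4. So E=4.
Step 5. [col 2: F + K ≡ E (mod 10)] column 2 reads F+K+carry(1)=E with K=6, E=4; with digits 1,4,6,8 already taken and all letters distinct, the only value for F is 7 ⇒ F=7.
Step 6. [col 3: J + O ≡ F (mod 10)] column 3: given O=1, F=7, carry-in 1, and digits 1,4,6,7,8 already taken and all letters distinct, J+O≡F (mod 10) forces J=5 ⇒ J=5.
Step 7. [col 4: J + F ≡ M (mod 10)] column 4 reads J+F+carry(0)=M with J=5, F=7; with digits 1,4,5,6,7,8 already taken and all letters distinct, the only value for M is 2, so M=2.
Step 8. [col 5: U + O ≡ Z (mod 10)] column 5: given U=8, O=1, carry-in 1, and digits 1,2,4,5,6,7,8 already taken and all letters distinct, U+O≡Z (mod 10) forces Z=0. So Z=0.

Answer: E=4, F=7, J=5, K=6, M=2, O=1, U=8, Z=0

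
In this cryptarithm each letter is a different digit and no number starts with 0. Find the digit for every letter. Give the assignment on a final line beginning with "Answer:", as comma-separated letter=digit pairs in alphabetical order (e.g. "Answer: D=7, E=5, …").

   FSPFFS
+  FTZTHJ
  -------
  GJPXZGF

Step 1. [col 1: S + J ≡ F (mod 10)] several values work for S in column 1 (S + J ≡ F (mod 10), carry-in 0); try S=4, so S=4.
Step 2. [G] G is the leading digit of a 7-digit sum of two 6-digit numbers; the final carry is exactly 1 ⇒ G=1.
Step 3. [col 1: S + J ≡ F (mod 10)] column 1 (S + J ≡ F (mod 10), carry-in 0) doesn't pin J yet; pick J=2 and continue ⇒ J=2.
Step 4. [col 1: S + J ≡ F (mod 10)] column 1 reads S+J+carry(0)=F with S=4, J=2; with digits 1,2,4 already taken and all letters distinct, the only value for F is 6, so F=6.
Step 5. [col 2: F + H ≡ G (mod 10)] in column 2 we have F+H≡G with carry-in 0; given F=6, G=1 and digits 1,2,4,6 already taken and all letters distinct, that pins H to 5 ⇒ H=5.
Step 6. [col 3: F + T ≡ Z (mod 10)] column 3 (F + T ≡ Z (mod 10), carry-in 1) doesn't pin T yet; pick T=3 and continue, so T=3.
Step 7. [col 3: F + T ≡ Z (mod 10)] column 3: given F=6, T=3, carry-in 1, and digits 1,2,3,4,5,6 already taken and all letters distinct, F+T≡Z (mod 10) forces Z=0 ⇒ Z=0.
Step 8. [col 4: P + Z ≡ X (mod 10)] no forcing yet in column 4 (carry-in 1); P=7 is free and consistent — try it. So P=7.
Step 9. [col 4: P + Z ≡ X (mod 10)] column 4 reads P+Z+carry(1)=X with P=7, Z=0; with digits 0,1,2,3,4,5,6,7 already taken and all letters distinct, the only value for X is 8 ⇒ X=8.

Answer: F=6, G=1, H=5, J=2, P=7, S=4, T=3, X=8, Z=0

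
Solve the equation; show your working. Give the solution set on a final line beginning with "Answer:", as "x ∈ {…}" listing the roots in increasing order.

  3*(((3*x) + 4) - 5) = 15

Step 1. [3*(((3*x) + 4) - 5) = 15] 3 out front; divide by 3, so div: ((3*x) + 4) - 5 = 5.
Step 2. [((3*x) + 4) - 5 = 5] add 5: x sits inside (… - 5). So sub: (3*x) + 4 = 10.
Step 3. [(3*x) + 4 = 10] +4 is outermost — subtract 4 both sides ⇒ sub: 3*x = 6.
Step 4. [3*x = 6] 3 out front; divide by 3, so div: x = 2.

Answer: x ∈ {2}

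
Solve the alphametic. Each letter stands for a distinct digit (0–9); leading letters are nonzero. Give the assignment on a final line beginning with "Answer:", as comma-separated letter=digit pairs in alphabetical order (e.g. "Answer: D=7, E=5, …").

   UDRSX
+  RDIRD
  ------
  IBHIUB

Step 1. [col 1: X + D ≡ B (mod 10)] several values work for B in column 1 (X + D ≡ B (mod 10), carry-in 0); try B=6 ⇒ B=6.
Step 2. [col 1: X + D ≡ B (mod 10)] column 1 (X + D ≡ B (mod 10), carry-in 0) doesn't pin X yet; pick X=4 and continue. So X=4.
Step 3. [col 1: X + D ≡ B (mod 10)] from column 1 (X=4, B=6, carry-in 0, digits 4,6 already taken and all letters distinct): D must equal 2. So D=2.
Step 4. [col 2: S + R ≡ U (mod 10)] no forcing yet in column 2 (carry-in 0); R=9 is free and consistent — try it ⇒ R=9.
Step 5. [col 2: S + R ≡ U (mod 10)] several values work for U in column 2 (S + R ≡ U (mod 10), carry-in 0); try U=7, so U=7.
Step 6. [col 2: S + R ≡ U (mod 10)] column 2 reads S+R+carry(0)=U with R=9, U=7; with digits 2,4,6,7,9 already taken and all letters distinct, the only value for S is 8. So S=8.
Step 7. [col 3: R + I ≡ I (mod 10)] column 3 (R + I ≡ I (mod 10), carry-in 1) doesn't pin I yet; pick I=1 and continue, so I=1.
Step 8. [col 4: D + D ≡ H (mod 10)] column 4: given D=2, carry-in 1, and digits 1,2,4,6,7,8,9 already taken and all letters distinct, D+D≡H (mod 10) forces H=5, so H=5.

Answer: B=6, D=2, H=5, I=1, R=9, S=8, U=7, X=4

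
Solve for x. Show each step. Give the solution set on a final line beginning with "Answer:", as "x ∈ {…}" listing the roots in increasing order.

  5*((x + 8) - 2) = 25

Step 1. [5*((x + 8) - 2) = 25] divide by the outer 5, so div: (x + 8) - 2 = 5.
Step 2. [(x + 8) - 2 = 5] peel the -2: add 2 from each side. So sub: x + 8 = 7.
Step 3. [x + 8 = 7] subtract 8: x sits inside (… + 8), so sub: x = -1.

Answer: x ∈ {-1}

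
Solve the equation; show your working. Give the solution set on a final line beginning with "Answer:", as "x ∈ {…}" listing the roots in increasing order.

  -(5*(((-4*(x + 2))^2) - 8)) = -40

Step 1. [-(5*(((-4*(x + 2))^2) - 8)) = -40] leading − — multiply by −1, so neg: 5*(((-4*(x + 2))^2) - 8) = 40.
Step 2. [5*(((-4*(x + 2))^2) - 8) = 40] 5·(inner) — divide through by 5 ⇒ div: ((-4*(x + 2))^2) - 8 = 8.
Step 3. [((-4*(x + 2))^2) - 8 = 8] peel the -8: add 8 from each side, so sub: (-4*(x + 2))^2 = 16.
Step 4. [(-4*(x + 2))^2 = 16] LHS squared, RHS 16 ≥ 0: apply √ (±). So sqrt: -4*(x + 2) = 4 or -4.
Step 5. [-4*(x + 2) = 4 or -4] leading coefficient -4: divide by -4 ⇒ div: x + 2 = -1 or 1.
Step 6. [x + 2 = -1 or 1] subtract 2: x sits inside (… + 2). So sub: x = -3 or -1.

Answer: x ∈ {-3, -1}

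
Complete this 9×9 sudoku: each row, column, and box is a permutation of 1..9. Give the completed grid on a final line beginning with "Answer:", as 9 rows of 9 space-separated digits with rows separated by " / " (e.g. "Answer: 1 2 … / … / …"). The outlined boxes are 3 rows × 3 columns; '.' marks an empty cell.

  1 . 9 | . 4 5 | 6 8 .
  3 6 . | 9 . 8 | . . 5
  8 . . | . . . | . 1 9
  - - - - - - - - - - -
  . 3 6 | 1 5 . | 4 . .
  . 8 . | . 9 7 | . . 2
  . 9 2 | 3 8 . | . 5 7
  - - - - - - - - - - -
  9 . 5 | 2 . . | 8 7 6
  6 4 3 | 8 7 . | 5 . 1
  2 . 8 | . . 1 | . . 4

Step 1. [r5c4∈{4,6}] 4 has one home in col 4: r5c4 ⇒ r5c4=4.
Step 2. [r7c5∈{3}] r7c5 has the single candidate 3 ⇒ r7c5=3.
Step 3. [r3c6∈{2,3,6}] 3 has one home in col 6: r3c6 ⇒ r3c6=3.
Step 4. [r9c7∈{3,9}] col 7 places 9 nowhere but r9c7. So r9c7=9.
Step 5. [r2c8∈{2,4}] 4 has one home in col 8: r2c8. So r2c8=4.
Step 6. [r2c3∈{7}] r2c3 is down to just 7, so r2c3=7.
Step 7. [r5c7∈{1,3}] r5c7 is the only open cell in col 7 admitting 3, so r5c7=3.
Step 8. [r9c5∈{6}] r9c5 is down to just 6. So r9c5=6.
Step 9. [r3c5∈{2}] r3c5 is down to just 2 ⇒ r3c5=2.
Step 10. [r3c4∈{6,7}] in row 3, 6 fits only at r3c4. So r3c4=6.
Step 11. [r1c2∈{2}] r1c2's peers cover all but 2. So r1c2=2.
Step 12. [r7c2∈{1}] r7c2 has the single candidate 1. So r7c2=1.
Step 13. [r4c6∈{2}] r4c6's peers cover all but 2, so r4c6=2.
Step 14. [r2c5∈{1}] r2c5's peers cover all but 1. So r2c5=1.
Step 15. [r2c7∈{2}] r2c7's peers cover all but 2. So r2c7=2.
Step 16. [r4c9∈{8}] r4c9 has the single candidate 8. So r4c9=8.
Step 17. [r9c2∈{7}] r9c2 is down to just 7, so r9c2=7.
Step 18. [r8c6∈{9}] r8c6's peers cover all but 9. So r8c6=9.
Step 19. [r3c7∈{7}] nothing but 7 survives at r3c7, so r3c7=7.
Step 20. [r1c4∈{7}] r1c4's peers cover all but 7. So r1c4=7.
Step 21. [r6c7∈{1}] r6c7 is down to just 1, so r6c7=1.
Step 22. [r3c2∈{5}] nothing but 5 survives at r3c2. So r3c2=5.
Step 23. [r4c1∈{7}] r4c1 is down to just 7, so r4c1=7.
Step 24. [r4c8∈{9}] nothing but 9 survives at r4c8. So r4c8=9.
Step 25. [r7c6∈{4}] r7c6 has the single candidate 4, so r7c6=4.
Step 26. [r6c6∈{6}] r6c6 has the single candidate 6, so r6c6=6.
Step 27. [r3c3∈{4}] r3c3's peers cover all but 4, so r3c3=4.
Step 28. [r9c4∈{5}] nothing but 5 survives at r9c4. So r9c4=5.
Step 29. [r8c8∈{2}] r8c8 has the single candidate 2. So r8c8=2.
Step 30. [r5c1∈{5}] only 5 remains possible at r5c1. So r5c1=5.
Step 31. [r6c1∈{4}] r6c1's peers cover all but 4, so r6c1=4.
Step 32. [r5c8∈{6}] r5c8's peers cover all but 6, so r5c8=6.
Step 33. [r1c9∈{3}] r1c9 is down to just 3 ⇒ r1c9=3.
Step 34. [r9c8∈{3}] r9c8's peers cover all but 3 ⇒ r9c8=3.
Step 35. [r5c3∈{1}] r5c3 is down to just 1, so r5c3=1.

Answer: 1 2 9 7 4 5 6 8 3 / 3 6 7 9 1 8 2 4 5 / 8 5 4 6 2 3 7 1 9 / 7 3 6 1 5 2 4 9 8 / 5 8 1 4 9 7 3 6 2 / 4 9 2 3 8 6 1 5 7 / 9 1 5 2 3 4 8 7 6 / 6 4 3 8 7 9 5 2 1 / 2 7 8 5 6 1 9 3 4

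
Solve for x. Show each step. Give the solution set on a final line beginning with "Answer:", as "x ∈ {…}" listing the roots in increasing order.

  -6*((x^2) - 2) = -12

Step 1. [-6*((x^2) - 2) = -12] LHS = -6·(…); ÷-6 both sides. So div: (x^2) - 2 = 2.
Step 2. [(x^2) - 2 = 2] 2 comes off first (add 2), so sub: x^2 = 4.
Step 3. [x^2 = 4] √ both sides: 4 ≥ 0 gives two branches ⇒ sqrt: x = 2 or -2.

Answer: x ∈ {-2, 2}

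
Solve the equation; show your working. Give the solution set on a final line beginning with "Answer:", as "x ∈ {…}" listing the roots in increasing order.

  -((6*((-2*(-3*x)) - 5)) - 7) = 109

Step 1. [-((6*((-2*(-3*x)) - 5)) - 7) = 109] leading − — multiply by −1, so neg: (6*((-2*(-3*x)) - 5)) - 7 = -109.
Step 2. [(6*((-2*(-3*x)) - 5)) - 7 = -109] the outer -7 inverts by adding 7, so sub: 6*((-2*(-3*x)) - 5) = -102.
Step 3. [6*((-2*(-3*x)) - 5) = -102] 6 out front; divide by 6. So div: (-2*(-3*x)) - 5 = -17.
Step 4. [(-2*(-3*x)) - 5 = -17] the outer -5 inverts by adding 5 ⇒ sub: -2*(-3*x) = -12.
Step 5. [-2*(-3*x) = -12] divide by the outer -2. So div: -3*x = 6.
Step 6. [-3*x = 6] divide by the outer -3, so div: x = -2.

Answer: x ∈ {-2}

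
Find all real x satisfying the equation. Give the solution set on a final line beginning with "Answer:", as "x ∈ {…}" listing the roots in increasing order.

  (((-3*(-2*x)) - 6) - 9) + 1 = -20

Step 1. [(((-3*(-2*x)) - 6) - 9) + 1 = -20] the outer +1 inverts by subtracting 1 ⇒ sub: ((-3*(-2*x)) - 6) - 9 = -21.
Step 2. [((-3*(-2*x)) - 6) - 9 = -21] 9 comes off first (add 9), so sub: (-3*(-2*x)) - 6 = -12.
Step 3. [(-3*(-2*x)) - 6 = -12] 6 comes off first (add 6). So sub: -3*(-2*x) = -6.
Step 4. [-3*(-2*x) = -6] divide by the outer -3 ⇒ div: -2*x = 2.
Step 5. [-2*x = 2] -2·(inner) — divide through by -2, so div: x = -1.

Answer: x ∈ {-1}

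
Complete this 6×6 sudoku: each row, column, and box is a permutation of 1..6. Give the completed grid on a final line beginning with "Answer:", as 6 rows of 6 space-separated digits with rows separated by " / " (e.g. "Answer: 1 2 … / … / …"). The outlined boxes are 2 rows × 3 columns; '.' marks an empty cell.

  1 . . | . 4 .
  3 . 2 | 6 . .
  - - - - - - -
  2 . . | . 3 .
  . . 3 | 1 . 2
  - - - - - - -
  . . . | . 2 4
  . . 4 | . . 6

Step 1. [r6c1∈{5}] only 5 remains possible at r6c1. So r6c1=5.
Step 2. [r3c6∈{5}] r3c6's peers cover all but 5. So r3c6=5.
Step 3. [r4c2∈{4,5,6}] r4c2 is the only open cell in row 4 admitting 5, so r4c2=5.
Step 4. [r5c1∈{6}] r5c1's peers cover all but 6 ⇒ r5c1=6.
Step 5. [r6c4∈{3}] r6c4's peers cover all but 3 ⇒ r6c4=3.
Step 6. [r5c3∈{1}] r5c3's peers cover all but 1 ⇒ r5c3=1.
Step 7. [r1c2∈{6}] only 6 remains possible at r1c2 ⇒ r1c2=6.
Step 8. [r2c5∈{1,5}] row 2 places 5 nowhere but r2c5. So r2c5=5.
Step 9. [r3c4∈{4}] nothing but 4 survives at r3c4, so r3c4=4.
Step 10. [r1c3∈{5}] r1c3 is down to just 5. So r1c3=5.
Step 11. [r4c1∈{4}] nothing but 4 survives at r4c1 ⇒ r4c1=4.
Step 12. [r5c2∈{3}] r5c2's peers cover all but 3. So r5c2=3.
Step 13. [r5c4∈{5}] nothing but 5 survives at r5c4 ⇒ r5c4=5.
Step 14. [r3c3∈{6}] r3c3's peers cover all but 6 ⇒ r3c3=6.
Step 15. [r6c5∈{1}] r6c5's peers cover all but 1 ⇒ r6c5=1.
Step 16. [r3c2∈{1}] r3c2 is down to just 1. So r3c2=1.
Step 17. [r2c2∈{4}] r2c2's peers cover all but 4, so r2c2=4.
Step 18. [r4c5∈{6}] nothing but 6 survives at r4c5. So r4c5=6.
Step 19. [r6c2∈{2}] r6c2 is down to just 2 ⇒ r6c2=2.
Step 20. [r1c4∈{2}] r1c4 has the single candidate 2 ⇒ r1c4=2.
Step 21. [r2c6∈{1}] nothing but 1 survives at r2c6, so r2c6=1.
Step 22. [r1c6∈{3}] nothing but 3 survives at r1c6 ⇒ r1c6=3.

Answer: 1 6 5 2 4 3 / 3 4 2 6 5 1 / 2 1 6 4 3 5 / 4 5 3 1 6 2 / 6 3 1 5 2 4 / 5 2 4 3 1 6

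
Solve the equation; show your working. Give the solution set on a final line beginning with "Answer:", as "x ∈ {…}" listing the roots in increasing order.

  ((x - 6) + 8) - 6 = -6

Step 1. [((x - 6) + 8) - 6 = -6] the outer -6 inverts by adding 6. So sub: (x - 6) + 8 = 0.
Step 2. [(x - 6) + 8 = 0] +8 is outermost — subtract 8 both sides ⇒ sub: x - 6 = -8.
Step 3. [x - 6 = -8] peel the -6: add 6 from each side ⇒ sub: x = -2.

Answer: x ∈ {-2}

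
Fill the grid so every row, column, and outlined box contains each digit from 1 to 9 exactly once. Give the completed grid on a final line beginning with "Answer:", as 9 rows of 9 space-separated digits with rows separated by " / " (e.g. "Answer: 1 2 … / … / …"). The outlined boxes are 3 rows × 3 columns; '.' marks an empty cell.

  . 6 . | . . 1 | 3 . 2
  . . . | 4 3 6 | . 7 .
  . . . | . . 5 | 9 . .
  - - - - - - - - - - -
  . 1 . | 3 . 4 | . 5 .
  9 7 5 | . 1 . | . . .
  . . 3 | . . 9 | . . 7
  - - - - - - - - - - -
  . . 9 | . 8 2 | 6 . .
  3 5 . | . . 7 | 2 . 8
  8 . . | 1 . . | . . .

Step 1. [r7c2∈{4}] nothing but 4 survives at r7c2. So r7c2=4.
Step 2. [r6c1∈{2,4,6}] r6c1 is the only open cell in box 4 admitting 4. So r6c1=4.
Step 3. [r4c7∈{8}] r4c7 has the single candidate 8. So r4c7=8.
Step 4. [r9c2∈{2}] r9c2 has the single candidate 2 ⇒ r9c2=2.
Step 5. [r4c1∈{2,6}] across col 1, 6 lands solely at r4c1 ⇒ r4c1=6.
Step 6. [r7c1∈{1,7}] row 7 places 7 nowhere but r7c1, so r7c1=7.
Step 7. [r8c3∈{1,6}] across box 7, 1 lands solely at r8c3, so r8c3=1.
Step 8. [r4c3∈{2}] r4c3 has the single candidate 2 ⇒ r4c3=2.
Step 9. [r2c3∈{8}] nothing but 8 survives at r2c3. So r2c3=8.
Step 10. [r5c7∈{4}] nothing but 4 survives at r5c7 ⇒ r5c7=4.
Step 11. [r2c1∈{1,2,5}] in row 2, 2 fits only at r2c1, so r2c1=2.
Step 12. [r7c4∈{5}] r7c4 has the single candidate 5, so r7c4=5.
Step 13. [r6c7∈{1}] only 1 remains possible at r6c7, so r6c7=1.
Step 14. [r2c9∈{1,5}] row 2 places 1 nowhere but r2c9 ⇒ r2c9=1.
Step 15. [r7c9∈{3}] only 3 remains possible at r7c9. So r7c9=3.
Step 16. [r5c9∈{6}] nothing but 6 survives at r5c9, so r5c9=6.
Step 17. [r3c9∈{4}] only 4 remains possible at r3c9, so r3c9=4.
Step 18. [r6c8∈{2}] nothing but 2 survives at r6c8. So r6c8=2.
Step 19. [r3c3∈{7}] r3c3 has the single candidate 7 ⇒ r3c3=7.
Step 20. [r1c4∈{7,8,9}] in col 4, 7 fits only at r1c4 ⇒ r1c4=7.
Step 21. [r8c4∈{6,9}] in col 4, 9 fits only at r8c4, so r8c4=9.
Step 22. [r3c4∈{2,8}] across box 2, 8 lands solely at r3c4, so r3c4=8.
Step 23. [r8c5∈{4,6}] across row 8, 6 lands solely at r8c5. So r8c5=6.
Step 24. [r9c9∈{5,9}] in col 9, 5 fits only at r9c9, so r9c9=5.
Step 25. [r9c8∈{4,9}] in row 9, 9 fits only at r9c8. So r9c8=9.
Step 26. [r3c2∈{3}] only 3 remains possible at r3c2, so r3c2=3.
Step 27. [r6c5∈{5}] only 5 remains possible at r6c5. So r6c5=5.
Step 28. [r7c8∈{1}] only 1 remains possible at r7c8 ⇒ r7c8=1.
Step 29. [r3c8∈{6}] r3c8 is down to just 6. So r3c8=6.
Step 30. [r5c4∈{2}] r5c4 is down to just 2 ⇒ r5c4=2.
Step 31. [r2c7∈{5}] r2c7 is down to just 5. So r2c7=5.
Step 32. [r5c6∈{8}] nothing but 8 survives at r5c6. So r5c6=8.
Step 33. [r9c6∈{3}] r9c6 is down to just 3 ⇒ r9c6=3.
Step 34. [r1c8∈{8}] r1c8 is down to just 8 ⇒ r1c8=8.
Step 35. [r4c5∈{7}] only 7 remains possible at r4c5, so r4c5=7.
Step 36. [r4c9∈{9}] nothing but 9 survives at r4c9 ⇒ r4c9=9.
Step 37. [r6c2∈{8}] r6c2's peers cover all but 8 ⇒ r6c2=8.
Step 38. [r9c3∈{6}] r9c3 is down to just 6, so r9c3=6.
Step 39. [r1c1∈{5}] nothing but 5 survives at r1c1 ⇒ r1c1=5.
Step 40. [r9c7∈{7}] nothing but 7 survives at r9c7 ⇒ r9c7=7.
Step 41. [r9c5∈{4}] r9c5's peers cover all but 4. So r9c5=4.
Step 42. [r2c2∈{9}] r2c2 has the single candidate 9. So r2c2=9.
Step 43. [r8c8∈{4}] r8c8 is down to just 4, so r8c8=4.
Step 44. [r1c5∈{9}] r1c5 has the single candidate 9, so r1c5=9.
Step 45. [r3c5∈{2}] only 2 remains possible at r3c5 ⇒ r3c5=2.
Step 46. [r6c4∈{6}] r6c4 has the single candidate 6 ⇒ r6c4=6.
Step 47. [r1c3∈{4}] nothing but 4 survives at r1c3. So r1c3=4.
Step 48. [r3c1∈{1}] only 1 remains possible at r3c1, so r3c1=1.
Step 49. [r5c8∈{3}] only 3 remains possible at r5c8 ⇒ r5c8=3.

Answer: 5 6 4 7 9 1 3 8 2 / 2 9 8 4 3 6 5 7 1 / 1 3 7 8 2 5 9 6 4 / 6 1 2 3 7 4 8 5 9 / 9 7 5 2 1 8 4 3 6 / 4 8 3 6 5 9 1 2 7 / 7 4 9 5 8 2 6 1 3 / 3 5 1 9 6 7 2 4 8 / 8 2 6 1 4 3 7 9 5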